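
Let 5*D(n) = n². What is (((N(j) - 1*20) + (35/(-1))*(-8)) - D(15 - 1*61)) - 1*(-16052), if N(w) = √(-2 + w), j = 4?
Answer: 79444/5 + √2 ≈ 15890.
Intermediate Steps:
D(n) = n²/5
(((N(j) - 1*20) + (35/(-1))*(-8)) - D(15 - 1*61)) - 1*(-16052) = (((√(-2 + 4) - 1*20) + (35/(-1))*(-8)) - (15 - 1*61)²/5) - 1*(-16052) = (((√2 - 20) + (35*(-1))*(-8)) - (15 - 61)²/5) + 16052 = (((-20 + √2) - 35*(-8)) - (-46)²/5) + 16052 = (((-20 + √2) + 280) - 2116/5) + 16052 = ((260 + √2) - 1*2116/5) + 16052 = ((260 + √2) - 2116/5) + 16052 = (-816/5 + √2) + 16052 = 79444/5 + √2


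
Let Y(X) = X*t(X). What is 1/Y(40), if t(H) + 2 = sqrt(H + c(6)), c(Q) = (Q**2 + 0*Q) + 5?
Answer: 1/280 ≈ 0.0035714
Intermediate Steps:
c(Q) = 5 + Q**2 (c(Q) = (Q**2 + 0) + 5 = Q**2 + 5 = 5 + Q**2)
t(H) = -2 + sqrt(41 + H) (t(H) = -2 + sqrt(H + (5 + 6**2)) = -2 + sqrt(H + (5 + 36)) = -2 + sqrt(H + 41) = -2 + sqrt(41 + H))
Y(X) = X*(-2 + sqrt(41 + X))
1/Y(40) = 1/(40*(-2 + sqrt(41 + 40))) = 1/(40*(-2 + sqrt(81))) = 1/(40*(-2 + 9)) = 1/(40*7) = 1/280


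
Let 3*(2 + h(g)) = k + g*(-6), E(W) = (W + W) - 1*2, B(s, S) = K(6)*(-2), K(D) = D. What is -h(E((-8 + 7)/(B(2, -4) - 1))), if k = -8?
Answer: 38/39 ≈ 0.97436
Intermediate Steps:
B(s, S) = -12 (B(s, S) = 6*(-2) = -12)
E(W) = -2 + 2*W (E(W) = 2*W - 2 = -2 + 2*W)
h(g) = -14/3 - 2*g (h(g) = -2 + (-8 + g*(-6))/3 = -2 + (-8 - 6*g)/3 = -2 + (-8/3 - 2*g) = -14/3 - 2*g)
-h(E((-8 + 7)/(B(2, -4) - 1))) = -(-14/3 - 2*(-2 + 2*((-8 + 7)/(-12 - 1)))) = -(-14/3 - 2*(-2 + 2*(-1/(-13)))) = -(-14/3 - 2*(-2 + 2*(-1*(-1/13)))) = -(-14/3 - 2*(-2 + 2*(1/13))) = -(-14/3 - 2*(-2 + 2/13)) = -(-14/3 - 2*(-24/13)) = -(-14/3 + 48/13) = -1*(-38/39) = 38/39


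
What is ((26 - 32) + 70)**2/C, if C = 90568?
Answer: 512/11321 ≈ 0.045226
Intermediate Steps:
((26 - 32) + 70)**2/C = ((26 - 32) + 70)**2/90568 = (-6 + 70)**2*(1/90568) = 64**2*(1/90568) = 4096*(1/90568) = 512/11321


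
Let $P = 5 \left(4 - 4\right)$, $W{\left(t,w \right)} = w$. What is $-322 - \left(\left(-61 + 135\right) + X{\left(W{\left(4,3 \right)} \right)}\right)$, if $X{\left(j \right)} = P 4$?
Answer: $-396$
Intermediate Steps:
$P = 0$ ($P = 5 \cdot 0 = 0$)
$X{\left(j \right)} = 0$ ($X{\left(j \right)} = 0 \cdot 4 = 0$)
$-322 - \left(\left(-61 + 135\right) + X{\left(W{\left(4,3 \right)} \right)}\right) = -322 - \left(\left(-61 + 135\right) + 0\right) = -322 - \left(74 + 0\right) = -322 - 74 = -396$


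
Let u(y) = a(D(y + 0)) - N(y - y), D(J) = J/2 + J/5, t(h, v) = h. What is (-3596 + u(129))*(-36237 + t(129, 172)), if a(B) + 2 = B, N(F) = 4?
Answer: 634002318/5 ≈ 1.2680e+8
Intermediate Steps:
D(J) = 7*J/10 (D(J) = J*(½) + J*(⅕) = J/2 + J/5 = 7*J/10)
a(B) = -2 + B
u(y) = -6 + 7*y/10 (u(y) = (-2 + 7*(y + 0)/10) - 1*4 = (-2 + 7*y/10) - 4 = -6 + 7*y/10)
(-3596 + u(129))*(-36237 + t(129, 172)) = (-3596 + (-6 + (7/10)*129))*(-36237 + 129) = (-3596 + (-6 + 903/10))*(-36108) = (-3596 + 843/10)*(-36108) = -35117/10*(-36108) = 634002318/5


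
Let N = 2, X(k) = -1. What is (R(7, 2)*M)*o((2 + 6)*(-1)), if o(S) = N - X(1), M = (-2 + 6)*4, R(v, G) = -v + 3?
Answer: -192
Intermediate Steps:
R(v, G) = 3 - v
M = 16 (M = 4*4 = 16)
o(S) = 3 (o(S) = 2 - 1*(-1) = 2 + 1 = 3)
(R(7, 2)*M)*o((2 + 6)*(-1)) = ((3 - 1*7)*16)*3 = ((3 - 7)*16)*3 = -4*16*3 = -64*3 = -192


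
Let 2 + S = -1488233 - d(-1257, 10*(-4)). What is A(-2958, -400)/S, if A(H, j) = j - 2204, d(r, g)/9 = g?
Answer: 2604/1487875 ≈ 0.0017501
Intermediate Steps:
d(r, g) = 9*g
A(H, j) = -2204 + j
S = -1487875 (S = -2 + (-1488233 - 9*10*(-4)) = -2 + (-1488233 - 9*(-40)) = -2 + (-1488233 - 1*(-360)) = -2 + (-1488233 + 360) = -2 - 1487873 = -1487875)
A(-2958, -400)/S = (-2204 - 400)/(-1487875) = -2604*(-1/1487875) = 2604/1487875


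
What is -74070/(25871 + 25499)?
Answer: -7407/5137 ≈ -1.4419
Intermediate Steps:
-74070/(25871 + 25499) = -74070/51370 = -74070*1/51370 = -7407/5137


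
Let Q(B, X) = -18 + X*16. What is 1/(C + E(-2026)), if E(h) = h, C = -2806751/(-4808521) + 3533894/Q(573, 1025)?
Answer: -39386595511/71277850652458 ≈ -0.00055258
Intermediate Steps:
Q(B, X) = -18 + 16*X
C = 8519391852828/39386595511 (C = -2806751/(-4808521) + 3533894/(-18 + 16*1025) = -2806751*(-1/4808521) + 3533894/(-18 + 16400) = 2806751/4808521 + 3533894/16382 = 2806751/4808521 + 3533894*(1/16382) = 2806751/4808521 + 1766947/8191 = 8519391852828/39386595511 ≈ 216.30)
1/(C + E(-2026)) = 1/(8519391852828/39386595511 - 2026) = 1/(-71277850652458/39386595511) = -39386595511/71277850652458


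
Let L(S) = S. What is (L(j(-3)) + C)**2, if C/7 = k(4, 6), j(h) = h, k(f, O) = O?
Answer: 1521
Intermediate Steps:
C = 42 (C = 7*6 = 42)
(L(j(-3)) + C)**2 = (-3 + 42)**2 = 39**2 = 1521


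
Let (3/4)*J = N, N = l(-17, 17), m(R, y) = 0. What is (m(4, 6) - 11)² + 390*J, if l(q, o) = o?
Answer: 8961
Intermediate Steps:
N = 17
J = 68/3 (J = (4/3)*17 = 68/3 ≈ 22.667)
(m(4, 6) - 11)² + 390*J = (0 - 11)² + 390*(68/3) = (-11)² + 8840 = 121 + 8840 = 8961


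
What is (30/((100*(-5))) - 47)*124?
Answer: -145886/25 ≈ -5835.4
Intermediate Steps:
(30/((100*(-5))) - 47)*124 = (30/(-500) - 47)*124 = (30*(-1/500) - 47)*124 = (-3/50 - 47)*124 = -2353/50*124 = -145886/25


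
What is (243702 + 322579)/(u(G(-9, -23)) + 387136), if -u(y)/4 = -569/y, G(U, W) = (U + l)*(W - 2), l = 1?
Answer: 28314050/19357369 ≈ 1.4627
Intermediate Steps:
G(U, W) = (1 + U)*(-2 + W) (G(U, W) = (U + 1)*(W - 2) = (1 + U)*(-2 + W))
u(y) = 2276/y (u(y) = -(-2276)/y = 2276/y)
(243702 + 322579)/(u(G(-9, -23)) + 387136) = (243702 + 322579)/(2276/(-2 - 23 - 2*(-9) - 9*(-23)) + 387136) = 566281/(2276/(-2 - 23 + 18 + 207) + 387136) = 566281/(2276/200 + 387136) = 566281/(2276*(1/200) + 387136) = 566281/(569/50 + 387136) = 566281/(19357369/50) = 566281*(50/19357369) = 28314050/19357369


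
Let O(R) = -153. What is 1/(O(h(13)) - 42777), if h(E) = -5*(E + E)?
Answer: -1/42930 ≈ -2.3294e-5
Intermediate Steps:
h(E) = -10*E
1/(O(h(13)) - 42777) = 1/(-153 - 42777) = 1/(-42930) = -1/42930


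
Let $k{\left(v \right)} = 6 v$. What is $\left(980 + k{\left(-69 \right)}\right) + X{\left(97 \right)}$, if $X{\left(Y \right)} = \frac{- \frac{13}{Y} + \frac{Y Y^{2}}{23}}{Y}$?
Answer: $\frac{211015344}{216407} \approx 975.09$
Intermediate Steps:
$X{\left(Y \right)} = \frac{- \frac{13}{Y} + \frac{Y^{3}}{23}}{Y}$ ($X{\left(Y \right)} = \frac{- \frac{13}{Y} + Y^{3} \cdot \frac{1}{23}}{Y} = \frac{- \frac{13}{Y} + \frac{Y^{3}}{23}}{Y}$)
$\left(980 + k{\left(-69 \right)}\right) + X{\left(97 \right)} = \left(980 + 6 \left(-69\right)\right) + \frac{-299 + 97^{4}}{23 \cdot 9409} = \left(980 - 414\right) + \frac{1}{23} \cdot \frac{1}{9409} \left(-299 + 88529281\right) = 566 + \frac{1}{23} \cdot \frac{1}{9409} \cdot 88528982 = 566 + \frac{88528982}{216407} = \frac{211015344}{216407}$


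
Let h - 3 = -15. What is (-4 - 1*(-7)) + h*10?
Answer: -117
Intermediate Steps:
h = -12 (h = 3 - 15 = -12)
(-4 - 1*(-7)) + h*10 = (-4 - 1*(-7)) - 12*10 = (-4 + 7) - 120 = 3 - 120 = -117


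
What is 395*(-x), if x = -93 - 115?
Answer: 82160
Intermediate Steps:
x = -208
395*(-x) = 395*(-1*(-208)) = 395*208 = 82160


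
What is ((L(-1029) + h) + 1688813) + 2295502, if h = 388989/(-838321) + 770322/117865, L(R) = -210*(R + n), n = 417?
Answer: 36944045343617832/8982609515 ≈ 4.1128e+6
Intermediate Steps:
L(R) = -87570 - 210*R (L(R) = -210*(R + 417) = -210*(417 + R) = -87570 - 210*R)
h = 54538992807/8982609515 (h = 388989*(-1/838321) + 770322*(1/117865) = -388989/838321 + 770322/117865 = 54538992807/8982609515 ≈ 6.0716)
((L(-1029) + h) + 1688813) + 2295502 = (((-87570 - 210*(-1029)) + 54538992807/8982609515) + 1688813) + 2295502 = (((-87570 + 216090) + 54538992807/8982609515) + 1688813) + 2295502 = ((128520 + 54538992807/8982609515) + 1688813) + 2295502 = (1154499513860607/8982609515 + 1688813) + 2295502 = 16324447236716302/8982609515 + 2295502 = 36944045343617832/8982609515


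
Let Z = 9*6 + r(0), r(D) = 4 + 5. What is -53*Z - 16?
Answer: -3355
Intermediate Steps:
r(D) = 9
Z = 63 (Z = 9*6 + 9 = 54 + 9 = 63)
-53*Z - 16 = -53*63 - 16 = -3339 - 16 = -3355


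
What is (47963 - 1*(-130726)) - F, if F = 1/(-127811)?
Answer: 22838419780/127811 ≈ 1.7869e+5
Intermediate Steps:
F = -1/127811 ≈ -7.8241e-6
(47963 - 1*(-130726)) - F = (47963 - 1*(-130726)) - 1*(-1/127811) = (47963 + 130726) + 1/127811 = 178689 + 1/127811 = 22838419780/127811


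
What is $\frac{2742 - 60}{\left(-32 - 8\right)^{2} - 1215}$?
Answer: $\frac{2682}{385} \approx 6.9662$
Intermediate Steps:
$\frac{2742 - 60}{\left(-32 - 8\right)^{2} - 1215} = \frac{2742 - 60}{\left(-40\right)^{2} - 1215} = \frac{2742 - 60}{1600 - 1215} = \frac{2682}{385}$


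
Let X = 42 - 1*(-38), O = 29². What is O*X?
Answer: 67280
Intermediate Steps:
O = 841
X = 80 (X = 42 + 38 = 80)
O*X = 841*80 = 67280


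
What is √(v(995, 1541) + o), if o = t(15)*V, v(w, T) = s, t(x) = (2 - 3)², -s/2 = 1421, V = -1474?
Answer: 2*I*√1079 ≈ 65.696*I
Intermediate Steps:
s = -2842 (s = -2*1421 = -2842)
t(x) = 1 (t(x) = (-1)² = 1)
v(w, T) = -2842
o = -1474 (o = 1*(-1474) = -1474)
√(v(995, 1541) + o) = √(-2842 - 1474) = √(-4316) = 2*I*√1079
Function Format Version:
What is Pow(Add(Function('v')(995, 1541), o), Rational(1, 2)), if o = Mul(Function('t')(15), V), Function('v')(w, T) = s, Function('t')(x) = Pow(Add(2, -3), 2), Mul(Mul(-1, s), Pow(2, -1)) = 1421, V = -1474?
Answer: Mul(2, I, Pow(1079, Rational(1, 2))) ≈ Mul(65.696, I)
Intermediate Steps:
s = -2842 (s = Mul(-2, 1421) = -2842)
Function('t')(x) = 1 (Function('t')(x) = Pow(-1, 2) = 1)
Function('v')(w, T) = -2842
o = -1474 (o = Mul(1, -1474) = -1474)
Pow(Add(Function('v')(995, 1541), o), Rational(1, 2)) = Pow(Add(-2842, -1474), Rational(1, 2)) = Pow(-4316, Rational(1, 2)) = Mul(2, I, Pow(1079, Rational(1, 2)))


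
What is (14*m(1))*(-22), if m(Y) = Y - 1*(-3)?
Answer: -1232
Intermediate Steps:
m(Y) = 3 + Y (m(Y) = Y + 3 = 3 + Y)
(14*m(1))*(-22) = (14*(3 + 1))*(-22) = (14*4)*(-22) = 56*(-22) = -1232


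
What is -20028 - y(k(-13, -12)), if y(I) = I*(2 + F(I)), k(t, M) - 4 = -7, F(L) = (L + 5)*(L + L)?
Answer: -20058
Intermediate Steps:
F(L) = 2*L*(5 + L) (F(L) = (5 + L)*(2*L) = 2*L*(5 + L))
k(t, M) = -3 (k(t, M) = 4 - 7 = -3)
y(I) = I*(2 + 2*I*(5 + I))
-20028 - y(k(-13, -12)) = -20028 - 2*(-3)*(1 - 3*(5 - 3)) = -20028 - 2*(-3)*(1 - 3*2) = -20028 - 2*(-3)*(1 - 6) = -20028 - 2*(-3)*(-5) = -20028 - 1*30 = -20028 - 30 = -20058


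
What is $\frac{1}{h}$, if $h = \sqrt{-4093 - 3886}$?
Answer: $- \frac{i \sqrt{7979}}{7979} \approx - 0.011195 i$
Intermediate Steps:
$h = i \sqrt{7979}$ ($h = \sqrt{-7979} = i \sqrt{7979} \approx 89.325 i$)
$\frac{1}{h} = \frac{1}{i \sqrt{7979}} = - \frac{i \sqrt{7979}}{7979}$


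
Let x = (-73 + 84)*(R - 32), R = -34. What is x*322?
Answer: -233772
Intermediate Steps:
x = -726 (x = (-73 + 84)*(-34 - 32) = 11*(-66) = -726)
x*322 = -726*322 = -233772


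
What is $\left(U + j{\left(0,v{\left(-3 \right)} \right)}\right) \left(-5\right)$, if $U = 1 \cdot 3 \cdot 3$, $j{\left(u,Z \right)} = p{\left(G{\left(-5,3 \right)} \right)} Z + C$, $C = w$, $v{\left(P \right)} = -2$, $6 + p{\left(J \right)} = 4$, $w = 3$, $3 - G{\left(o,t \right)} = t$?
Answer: $-80$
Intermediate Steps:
$G{\left(o,t \right)} = 3 - t$
$p{\left(J \right)} = -2$ ($p{\left(J \right)} = -6 + 4 = -2$)
$C = 3$
$j{\left(u,Z \right)} = 3 - 2 Z$ ($j{\left(u,Z \right)} = - 2 Z + 3 = 3 - 2 Z$)
$U = 9$ ($U = 3 \cdot 3 = 9$)
$\left(U + j{\left(0,v{\left(-3 \right)} \right)}\right) \left(-5\right) = \left(9 + \left(3 - -4\right)\right) \left(-5\right) = \left(9 + \left(3 + 4\right)\right) \left(-5\right) = \left(9 + 7\right) \left(-5\right) = 16 \left(-5\right) = -80$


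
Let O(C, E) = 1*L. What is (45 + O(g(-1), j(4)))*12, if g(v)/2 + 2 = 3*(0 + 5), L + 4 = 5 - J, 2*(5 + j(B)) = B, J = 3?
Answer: 516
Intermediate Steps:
j(B) = -5 + B/2
L = -2 (L = -4 + (5 - 1*3) = -4 + (5 - 3) = -4 + 2 = -2)
g(v) = 26 (g(v) = -4 + 2*(3*(0 + 5)) = -4 + 2*(3*5) = -4 + 2*15 = -4 + 30 = 26)
O(C, E) = -2 (O(C, E) = 1*(-2) = -2)
(45 + O(g(-1), j(4)))*12 = (45 - 2)*12 = 43*12 = 516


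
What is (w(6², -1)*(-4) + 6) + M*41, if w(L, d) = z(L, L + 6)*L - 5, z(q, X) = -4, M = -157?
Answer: -5835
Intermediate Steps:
w(L, d) = -5 - 4*L (w(L, d) = -4*L - 5 = -5 - 4*L)
(w(6², -1)*(-4) + 6) + M*41 = ((-5 - 4*6²)*(-4) + 6) - 157*41 = ((-5 - 4*36)*(-4) + 6) - 6437 = ((-5 - 144)*(-4) + 6) - 6437 = (-149*(-4) + 6) - 6437 = (596 + 6) - 6437 = 602 - 6437 = -5835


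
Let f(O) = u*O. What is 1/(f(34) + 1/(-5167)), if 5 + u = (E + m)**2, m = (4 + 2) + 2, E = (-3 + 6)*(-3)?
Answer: -5167/702713 ≈ -0.0073529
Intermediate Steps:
E = -9 (E = 3*(-3) = -9)
m = 8 (m = 6 + 2 = 8)
u = -4 (u = -5 + (-9 + 8)**2 = -5 + (-1)**2 = -5 + 1 = -4)
f(O) = -4*O
1/(f(34) + 1/(-5167)) = 1/(-4*34 + 1/(-5167)) = 1/(-136 - 1/5167) = 1/(-702713/5167) = -5167/702713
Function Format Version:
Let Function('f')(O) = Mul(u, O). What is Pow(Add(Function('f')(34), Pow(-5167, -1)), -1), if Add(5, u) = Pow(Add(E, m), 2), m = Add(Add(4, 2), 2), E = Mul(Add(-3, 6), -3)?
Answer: Rational(-5167, 702713) ≈ -0.0073529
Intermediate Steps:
E = -9 (E = Mul(3, -3) = -9)
m = 8 (m = Add(6, 2) = 8)
u = -4 (u = Add(-5, Pow(Add(-9, 8), 2)) = Add(-5, Pow(-1, 2)) = Add(-5, 1) = -4)
Function('f')(O) = Mul(-4, O)
Pow(Add(Function('f')(34), Pow(-5167, -1)), -1) = Pow(Add(Mul(-4, 34), Pow(-5167, -1)), -1) = Pow(Add(-136, Rational(-1, 5167)), -1) = Pow(Rational(-702713, 5167), -1) = Rational(-5167, 702713)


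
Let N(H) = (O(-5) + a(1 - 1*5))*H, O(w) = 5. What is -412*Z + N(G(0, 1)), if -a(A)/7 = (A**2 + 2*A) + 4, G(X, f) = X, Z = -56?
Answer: 23072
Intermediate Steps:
a(A) = -28 - 14*A - 7*A**2 (a(A) = -7*((A**2 + 2*A) + 4) = -7*(4 + A**2 + 2*A) = -28 - 14*A - 7*A**2)
N(H) = -79*H (N(H) = (5 + (-28 - 14*(1 - 1*5) - 7*(1 - 1*5)**2))*H = (5 + (-28 - 14*(1 - 5) - 7*(1 - 5)**2))*H = (5 + (-28 - 14*(-4) - 7*(-4)**2))*H = (5 + (-28 + 56 - 7*16))*H = (5 + (-28 + 56 - 112))*H = (5 - 84)*H = -79*H)
-412*Z + N(G(0, 1)) = -412*(-56) - 79*0 = 23072 + 0 = 23072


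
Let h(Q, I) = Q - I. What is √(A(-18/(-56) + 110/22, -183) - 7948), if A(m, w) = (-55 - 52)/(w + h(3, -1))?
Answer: 3*I*√28293635/179 ≈ 89.148*I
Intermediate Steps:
A(m, w) = -107/(4 + w) (A(m, w) = (-55 - 52)/(w + (3 - 1*(-1))) = -107/(w + (3 + 1)) = -107/(w + 4) = -107/(4 + w))
√(A(-18/(-56) + 110/22, -183) - 7948) = √(-107/(4 - 183) - 7948) = √(-107/(-179) - 7948) = √(-107*(-1/179) - 7948) = √(107/179 - 7948) = √(-1422585/179) = 3*I*√28293635/179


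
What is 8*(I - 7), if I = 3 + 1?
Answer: -24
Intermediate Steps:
I = 4
8*(I - 7) = 8*(4 - 7) = 8*(-3) = -24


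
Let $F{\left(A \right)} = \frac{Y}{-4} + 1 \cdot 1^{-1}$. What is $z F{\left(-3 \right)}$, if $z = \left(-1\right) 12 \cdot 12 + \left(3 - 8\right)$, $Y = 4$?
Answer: $0$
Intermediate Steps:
$F{\left(A \right)} = 0$ ($F{\left(A \right)} = \frac{4}{-4} + 1 \cdot 1^{-1} = 4 \left(- \frac{1}{4}\right) + 1 \cdot 1 = -1 + 1 = 0$)
$z = -149$ ($z = \left(-12\right) 12 + \left(3 - 8\right) = -144 - 5 = -149$)
$z F{\left(-3 \right)} = \left(-149\right) 0 = 0$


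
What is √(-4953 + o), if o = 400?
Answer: I*√4553 ≈ 67.476*I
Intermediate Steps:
√(-4953 + o) = √(-4953 + 400) = √(-4553) = I*√4553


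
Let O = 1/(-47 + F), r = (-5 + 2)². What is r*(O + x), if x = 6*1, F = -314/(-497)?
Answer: 1239957/23045 ≈ 53.806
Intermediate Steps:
F = 314/497 (F = -314*(-1/497) = 314/497 ≈ 0.63179)
r = 9 (r = (-3)² = 9)
O = -497/23045 (O = 1/(-47 + 314/497) = 1/(-23045/497) = -497/23045 ≈ -0.021567)
x = 6
r*(O + x) = 9*(-497/23045 + 6) = 9*(137773/23045) = 1239957/23045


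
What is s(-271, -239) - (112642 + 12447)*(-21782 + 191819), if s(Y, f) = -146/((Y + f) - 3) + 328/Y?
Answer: -2956985607296437/139023 ≈ -2.1270e+10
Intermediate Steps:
s(Y, f) = -146/(-3 + Y + f) + 328/Y
s(-271, -239) - (112642 + 12447)*(-21782 + 191819) = 2*(-492 + 91*(-271) + 164*(-239))/(-271*(-3 - 271 - 239)) - (112642 + 12447)*(-21782 + 191819) = 2*(-1/271)*(-492 - 24661 - 39196)/(-513) - 125089*170037 = 2*(-1/271)*(-1/513)*(-64349) - 1*21269758293 = -128698/139023 - 21269758293 = -2956985607296437/139023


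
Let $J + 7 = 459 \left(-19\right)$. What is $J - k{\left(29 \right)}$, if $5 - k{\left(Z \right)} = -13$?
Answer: $-8746$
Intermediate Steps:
$k{\left(Z \right)} = 18$ ($k{\left(Z \right)} = 5 - -13 = 5 + 13 = 18$)
$J = -8728$ ($J = -7 + 459 \left(-19\right) = -7 - 8721 = -8728$)
$J - k{\left(29 \right)} = -8728 - 18 = -8746$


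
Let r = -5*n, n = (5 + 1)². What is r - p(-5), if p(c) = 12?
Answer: -192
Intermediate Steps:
n = 36 (n = 6² = 36)
r = -180 (r = -5*36 = -180)
r - p(-5) = -180 - 1*12 = -180 - 12 = -192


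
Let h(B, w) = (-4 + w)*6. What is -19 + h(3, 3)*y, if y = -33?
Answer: 179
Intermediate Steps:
h(B, w) = -24 + 6*w
-19 + h(3, 3)*y = -19 + (-24 + 6*3)*(-33) = -19 + (-24 + 18)*(-33) = -19 - 6*(-33) = -19 + 198 = 179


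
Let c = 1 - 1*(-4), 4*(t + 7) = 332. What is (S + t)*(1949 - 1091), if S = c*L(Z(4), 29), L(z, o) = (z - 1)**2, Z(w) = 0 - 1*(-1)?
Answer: 65208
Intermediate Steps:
Z(w) = 1 (Z(w) = 0 + 1 = 1)
L(z, o) = (-1 + z)**2
t = 76 (t = -7 + (1/4)*332 = -7 + 83 = 76)
c = 5 (c = 1 + 4 = 5)
S = 0 (S = 5*(-1 + 1)**2 = 5*0**2 = 5*0 = 0)
(S + t)*(1949 - 1091) = (0 + 76)*(1949 - 1091) = 76*858 = 65208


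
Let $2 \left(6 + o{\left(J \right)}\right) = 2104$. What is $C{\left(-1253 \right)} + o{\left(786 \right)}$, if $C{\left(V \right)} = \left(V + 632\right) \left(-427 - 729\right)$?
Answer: $718922$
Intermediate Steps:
$o{\left(J \right)} = 1046$ ($o{\left(J \right)} = -6 + \frac{1}{2} \cdot 2104 = -6 + 1052 = 1046$)
$C{\left(V \right)} = -730592 - 1156 V$ ($C{\left(V \right)} = \left(632 + V\right) \left(-1156\right) = -730592 - 1156 V$)
$C{\left(-1253 \right)} + o{\left(786 \right)} = \left(-730592 - -1448468\right) + 1046 = \left(-730592 + 1448468\right) + 1046 = 717876 + 1046 = 718922$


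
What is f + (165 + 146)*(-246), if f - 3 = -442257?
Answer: -518760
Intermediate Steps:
f = -442254 (f = 3 - 442257 = -442254)
f + (165 + 146)*(-246) = -442254 + (165 + 146)*(-246) = -442254 + 311*(-246) = -442254 - 76506 = -518760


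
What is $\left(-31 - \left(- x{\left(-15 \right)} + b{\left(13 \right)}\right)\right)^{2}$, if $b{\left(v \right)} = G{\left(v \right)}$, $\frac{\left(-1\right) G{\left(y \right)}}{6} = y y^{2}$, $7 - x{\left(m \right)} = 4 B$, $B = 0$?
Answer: $173132964$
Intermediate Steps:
$x{\left(m \right)} = 7$ ($x{\left(m \right)} = 7 - 4 \cdot 0 = 7 - 0 = 7 + 0 = 7$)
$G{\left(y \right)} = - 6 y^{3}$ ($G{\left(y \right)} = - 6 y y^{2} = - 6 y^{3}$)
$b{\left(v \right)} = - 6 v^{3}$
$\left(-31 - \left(- x{\left(-15 \right)} + b{\left(13 \right)}\right)\right)^{2} = \left(-31 - \left(-7 - 6 \cdot 13^{3}\right)\right)^{2} = \left(-31 - \left(-7 - 13182\right)\right)^{2} = \left(-31 + \left(7 - -13182\right)\right)^{2} = \left(-31 + \left(7 + 13182\right)\right)^{2} = \left(-31 + 13189\right)^{2} = 13158^{2} = 173132964$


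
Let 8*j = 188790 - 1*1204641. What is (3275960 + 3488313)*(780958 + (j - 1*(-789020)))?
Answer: 78086584876629/8 ≈ 9.7608e+12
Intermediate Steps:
j = -1015851/8 (j = (188790 - 1*1204641)/8 = (188790 - 1204641)/8 = (1/8)*(-1015851) = -1015851/8 ≈ -1.2698e+5)
(3275960 + 3488313)*(780958 + (j - 1*(-789020))) = (3275960 + 3488313)*(780958 + (-1015851/8 - 1*(-789020))) = 6764273*(780958 + (-1015851/8 + 789020)) = 6764273*(780958 + 5296309/8) = 6764273*(11543973/8) = 78086584876629/8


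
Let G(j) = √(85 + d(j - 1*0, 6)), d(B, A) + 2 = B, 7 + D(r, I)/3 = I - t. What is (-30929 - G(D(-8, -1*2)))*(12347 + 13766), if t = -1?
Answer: -807648977 - 26113*√59 ≈ -8.0785e+8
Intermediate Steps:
D(r, I) = -18 + 3*I (D(r, I) = -21 + 3*(I - 1*(-1)) = -21 + 3*(I + 1) = -21 + 3*(1 + I) = -21 + (3 + 3*I) = -18 + 3*I)
d(B, A) = -2 + B
G(j) = √(83 + j) (G(j) = √(85 + (-2 + (j - 1*0))) = √(85 + (-2 + (j + 0))) = √(85 + (-2 + j)) = √(83 + j))
(-30929 - G(D(-8, -1*2)))*(12347 + 13766) = (-30929 - √(83 + (-18 + 3*(-1*2))))*(12347 + 13766) = (-30929 - √(83 + (-18 + 3*(-2))))*26113 = (-30929 - √(83 + (-18 - 6)))*26113 = (-30929 - √(83 - 24))*26113 = (-30929 - √59)*26113 = -807648977 - 26113*√59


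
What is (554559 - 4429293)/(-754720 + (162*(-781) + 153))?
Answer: 3874734/881089 ≈ 4.3977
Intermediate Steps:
(554559 - 4429293)/(-754720 + (162*(-781) + 153)) = -3874734/(-754720 + (-126522 + 153)) = -3874734/(-754720 - 126369) = -3874734/(-881089) = -3874734*(-1/881089) = 3874734/881089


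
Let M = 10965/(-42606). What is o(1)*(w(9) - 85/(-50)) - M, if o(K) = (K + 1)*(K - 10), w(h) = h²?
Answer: -105687211/71010 ≈ -1488.3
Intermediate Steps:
o(K) = (1 + K)*(-10 + K)
M = -3655/14202 (M = 10965*(-1/42606) = -3655/14202 ≈ -0.25736)
o(1)*(w(9) - 85/(-50)) - M = (-10 + 1² - 9*1)*(9² - 85/(-50)) - 1*(-3655/14202) = (-10 + 1 - 9)*(81 - 85*(-1/50)) + 3655/14202 = -18*(81 + 17/10) + 3655/14202 = -18*827/10 + 3655/14202 = -7443/5 + 3655/14202 = -105687211/71010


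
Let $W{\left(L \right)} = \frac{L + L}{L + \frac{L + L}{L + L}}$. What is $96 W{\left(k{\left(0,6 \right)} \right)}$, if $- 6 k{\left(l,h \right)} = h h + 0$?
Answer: $\frac{1152}{5} \approx 230.4$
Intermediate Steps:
$k{\left(l,h \right)} = - \frac{h^{2}}{6}$ ($k{\left(l,h \right)} = - \frac{h h + 0}{6} = - \frac{h^{2} + 0}{6} = - \frac{h^{2}}{6}$)
$W{\left(L \right)} = \frac{2 L}{1 + L}$ ($W{\left(L \right)} = \frac{2 L}{L + \frac{2 L}{2 L}} = \frac{2 L}{L + 2 L \frac{1}{2 L}} = \frac{2 L}{L + 1} = \frac{2 L}{1 + L}$)
$96 W{\left(k{\left(0,6 \right)} \right)} = 96 \frac{2 \left(- \frac{6^{2}}{6}\right)}{1 - \frac{6^{2}}{6}} = 96 \frac{2 \left(\left(- \frac{1}{6}\right) 36\right)}{1 - 6} = 96 \cdot 2 \left(-6\right) \frac{1}{1 - 6} = 96 \cdot 2 \left(-6\right) \frac{1}{-5} = 96 \cdot 2 \left(-6\right) \left(- \frac{1}{5}\right) = 96 \cdot \frac{12}{5} = \frac{1152}{5}$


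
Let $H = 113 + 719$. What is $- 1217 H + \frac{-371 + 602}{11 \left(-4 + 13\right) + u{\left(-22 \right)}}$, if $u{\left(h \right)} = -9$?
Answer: $- \frac{30376243}{30} \approx -1.0125 \cdot 10^{6}$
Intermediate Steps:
$H = 832$
$- 1217 H + \frac{-371 + 602}{11 \left(-4 + 13\right) + u{\left(-22 \right)}} = \left(-1217\right) 832 + \frac{-371 + 602}{11 \left(-4 + 13\right) - 9} = -1012544 + \frac{231}{11 \cdot 9 - 9} = -1012544 + \frac{231}{99 - 9} = -1012544 + \frac{231}{90} = -1012544 + 231 \cdot \frac{1}{90} = -1012544 + \frac{77}{30} = - \frac{30376243}{30}$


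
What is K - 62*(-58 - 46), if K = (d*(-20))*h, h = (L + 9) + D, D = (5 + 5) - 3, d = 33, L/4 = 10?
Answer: -30512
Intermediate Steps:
L = 40 (L = 4*10 = 40)
D = 7 (D = 10 - 3 = 7)
h = 56 (h = (40 + 9) + 7 = 49 + 7 = 56)
K = -36960 (K = (33*(-20))*56 = -660*56 = -36960)
K - 62*(-58 - 46) = -36960 - 62*(-58 - 46) = -36960 - 62*(-104) = -36960 + 6448 = -30512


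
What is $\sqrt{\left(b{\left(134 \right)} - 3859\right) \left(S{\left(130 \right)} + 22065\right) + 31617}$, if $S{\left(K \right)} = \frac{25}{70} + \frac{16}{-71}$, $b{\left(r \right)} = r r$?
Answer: $\frac{5 \sqrt{12294478940478}}{994} \approx 17638.0$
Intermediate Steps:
$b{\left(r \right)} = r^{2}$
$S{\left(K \right)} = \frac{131}{994}$ ($S{\left(K \right)} = 25 \cdot \frac{1}{70} + 16 \left(- \frac{1}{71}\right) = \frac{5}{14} - \frac{16}{71} = \frac{131}{994}$)
$\sqrt{\left(b{\left(134 \right)} - 3859\right) \left(S{\left(130 \right)} + 22065\right) + 31617} = \sqrt{\left(134^{2} - 3859\right) \left(\frac{131}{994} + 22065\right) + 31617} = \sqrt{\left(17956 - 3859\right) \frac{21932741}{994} + 31617} = \sqrt{14097 \cdot \frac{21932741}{994} + 31617} = \sqrt{\frac{309185849877}{994} + 31617} = \sqrt{\frac{309217277175}{994}} = \frac{5 \sqrt{12294478940478}}{994}$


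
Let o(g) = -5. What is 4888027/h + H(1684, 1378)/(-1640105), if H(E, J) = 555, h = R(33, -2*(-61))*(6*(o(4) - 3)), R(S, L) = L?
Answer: -1603376154583/1920890976 ≈ -834.70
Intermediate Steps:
h = -5856 (h = (-2*(-61))*(6*(-5 - 3)) = 122*(6*(-8)) = 122*(-48) = -5856)
4888027/h + H(1684, 1378)/(-1640105) = 4888027/(-5856) + 555/(-1640105) = 4888027*(-1/5856) + 555*(-1/1640105) = -4888027/5856 - 111/328021 = -1603376154583/1920890976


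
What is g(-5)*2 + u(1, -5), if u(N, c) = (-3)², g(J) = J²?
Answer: 59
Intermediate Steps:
u(N, c) = 9
g(-5)*2 + u(1, -5) = (-5)²*2 + 9 = 25*2 + 9 = 50 + 9 = 59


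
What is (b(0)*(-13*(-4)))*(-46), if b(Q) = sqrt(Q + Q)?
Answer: 0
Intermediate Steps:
b(Q) = sqrt(2)*sqrt(Q) (b(Q) = sqrt(2*Q) = sqrt(2)*sqrt(Q))
(b(0)*(-13*(-4)))*(-46) = ((sqrt(2)*sqrt(0))*(-13*(-4)))*(-46) = ((sqrt(2)*0)*52)*(-46) = (0*52)*(-46) = 0*(-46) = 0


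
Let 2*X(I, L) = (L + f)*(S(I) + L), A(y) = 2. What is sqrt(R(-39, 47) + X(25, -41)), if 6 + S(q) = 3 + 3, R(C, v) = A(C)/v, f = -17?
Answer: sqrt(2626595)/47 ≈ 34.482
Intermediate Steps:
R(C, v) = 2/v
S(q) = 0 (S(q) = -6 + (3 + 3) = -6 + 6 = 0)
X(I, L) = L*(-17 + L)/2 (X(I, L) = ((L - 17)*(0 + L))/2 = ((-17 + L)*L)/2 = (L*(-17 + L))/2 = L*(-17 + L)/2)
sqrt(R(-39, 47) + X(25, -41)) = sqrt(2/47 + (1/2)*(-41)*(-17 - 41)) = sqrt(2*(1/47) + (1/2)*(-41)*(-58)) = sqrt(2/47 + 1189) = sqrt(55885/47) = sqrt(2626595)/47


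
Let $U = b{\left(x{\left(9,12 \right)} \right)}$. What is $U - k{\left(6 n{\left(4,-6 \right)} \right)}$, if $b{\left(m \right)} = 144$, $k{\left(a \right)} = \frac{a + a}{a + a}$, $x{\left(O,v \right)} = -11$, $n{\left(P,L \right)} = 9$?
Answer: $143$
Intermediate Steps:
$k{\left(a \right)} = 1$ ($k{\left(a \right)} = \frac{2 a}{2 a} = 2 a \frac{1}{2 a} = 1$)
$U = 144$
$U - k{\left(6 n{\left(4,-6 \right)} \right)} = 144 - 1 = 143$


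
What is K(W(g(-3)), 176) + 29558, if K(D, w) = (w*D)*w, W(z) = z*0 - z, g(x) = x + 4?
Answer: -1418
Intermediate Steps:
g(x) = 4 + x
W(z) = -z (W(z) = 0 - z = -z)
K(D, w) = D*w² (K(D, w) = (D*w)*w = D*w²)
K(W(g(-3)), 176) + 29558 = -(4 - 3)*176² + 29558 = -1*1*30976 + 29558 = -1*30976 + 29558 = -30976 + 29558 = -1418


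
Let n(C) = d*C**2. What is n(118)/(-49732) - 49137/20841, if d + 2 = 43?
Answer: -1195122894/86372051 ≈ -13.837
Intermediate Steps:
d = 41 (d = -2 + 43 = 41)
n(C) = 41*C**2
n(118)/(-49732) - 49137/20841 = (41*118**2)/(-49732) - 49137/20841 = (41*13924)*(-1/49732) - 49137*1/20841 = 570884*(-1/49732) - 16379/6947 = -142721/12433 - 16379/6947 = -1195122894/86372051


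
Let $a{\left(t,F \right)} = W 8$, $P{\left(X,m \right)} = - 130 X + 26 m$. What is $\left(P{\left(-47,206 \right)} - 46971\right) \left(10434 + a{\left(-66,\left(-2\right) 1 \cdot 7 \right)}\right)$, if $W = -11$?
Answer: $-367334730$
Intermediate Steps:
$a{\left(t,F \right)} = -88$ ($a{\left(t,F \right)} = \left(-11\right) 8 = -88$)
$\left(P{\left(-47,206 \right)} - 46971\right) \left(10434 + a{\left(-66,\left(-2\right) 1 \cdot 7 \right)}\right) = \left(\left(\left(-130\right) \left(-47\right) + 26 \cdot 206\right) - 46971\right) \left(10434 - 88\right) = \left(\left(6110 + 5356\right) - 46971\right) 10346 = \left(11466 - 46971\right) 10346 = \left(-35505\right) 10346 = -367334730$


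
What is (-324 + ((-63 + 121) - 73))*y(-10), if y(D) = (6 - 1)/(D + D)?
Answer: 339/4 ≈ 84.750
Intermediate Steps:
y(D) = 5/(2*D) (y(D) = 5/((2*D)) = 5*(1/(2*D)) = 5/(2*D))
(-324 + ((-63 + 121) - 73))*y(-10) = (-324 + ((-63 + 121) - 73))*((5/2)/(-10)) = (-324 + (58 - 73))*((5/2)*(-1/10)) = (-324 - 15)*(-1/4) = -339*(-1/4) = 339/4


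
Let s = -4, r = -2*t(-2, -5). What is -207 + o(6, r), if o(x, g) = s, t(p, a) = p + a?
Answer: -211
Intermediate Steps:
t(p, a) = a + p
r = 14 (r = -2*(-5 - 2) = -2*(-7) = 14)
o(x, g) = -4
-207 + o(6, r) = -207 - 4 = -211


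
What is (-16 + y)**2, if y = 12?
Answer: 16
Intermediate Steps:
(-16 + y)**2 = (-16 + 12)**2 = (-4)**2 = 16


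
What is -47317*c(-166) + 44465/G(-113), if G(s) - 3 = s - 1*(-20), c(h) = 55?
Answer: -46852723/18 ≈ -2.6029e+6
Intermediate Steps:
G(s) = 23 + s (G(s) = 3 + (s - 1*(-20)) = 3 + (s + 20) = 3 + (20 + s) = 23 + s)
-47317*c(-166) + 44465/G(-113) = -47317/(1/55) + 44465/(23 - 113) = -47317/1/55 + 44465/(-90) = -47317*55 + 44465*(-1/90) = -2602435 - 8893/18 = -46852723/18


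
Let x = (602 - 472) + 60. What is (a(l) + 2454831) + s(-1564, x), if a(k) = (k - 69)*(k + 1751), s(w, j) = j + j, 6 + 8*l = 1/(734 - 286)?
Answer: 29969205176065/12845056 ≈ 2.3331e+6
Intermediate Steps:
l = -2687/3584 (l = -¾ + 1/(8*(734 - 286)) = -¾ + (⅛)/448 = -¾ + (⅛)*(1/448) = -¾ + 1/3584 = -2687/3584 ≈ -0.74972)
x = 190 (x = 130 + 60 = 190)
s(w, j) = 2*j
a(k) = (-69 + k)*(1751 + k)
(a(l) + 2454831) + s(-1564, x) = ((-120819 + (-2687/3584)² + 1682*(-2687/3584)) + 2454831) + 2*190 = ((-120819 + 7219969/12845056 - 2259767/1792) + 2454831) + 380 = (-1568117610751/12845056 + 2454831) + 380 = 29964324054785/12845056 + 380 = 29969205176065/12845056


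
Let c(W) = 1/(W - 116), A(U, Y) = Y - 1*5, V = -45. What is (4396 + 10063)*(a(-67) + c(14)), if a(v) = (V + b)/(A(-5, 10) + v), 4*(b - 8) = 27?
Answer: 87433573/12648 ≈ 6912.8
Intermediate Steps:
b = 59/4 (b = 8 + (1/4)*27 = 8 + 27/4 = 59/4 ≈ 14.750)
A(U, Y) = -5 + Y (A(U, Y) = Y - 5 = -5 + Y)
c(W) = 1/(-116 + W)
a(v) = -121/(4*(5 + v)) (a(v) = (-45 + 59/4)/((-5 + 10) + v) = -121/(4*(5 + v)))
(4396 + 10063)*(a(-67) + c(14)) = (4396 + 10063)*(-121/(20 + 4*(-67)) + 1/(-116 + 14)) = 14459*(-121/(20 - 268) + 1/(-102)) = 14459*(-121/(-248) - 1/102) = 14459*(-121*(-1/248) - 1/102) = 14459*(121/248 - 1/102) = 14459*(6047/12648) = 87433573/12648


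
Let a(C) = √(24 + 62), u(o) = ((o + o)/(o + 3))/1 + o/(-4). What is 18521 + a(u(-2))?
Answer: 18521 + √86 ≈ 18530.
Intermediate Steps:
u(o) = -o/4 + 2*o/(3 + o) (u(o) = ((2*o)/(3 + o))*1 + o*(-¼) = (2*o/(3 + o))*1 - o/4 = 2*o/(3 + o) - o/4 = -o/4 + 2*o/(3 + o))
a(C) = √86
18521 + a(u(-2)) = 18521 + √86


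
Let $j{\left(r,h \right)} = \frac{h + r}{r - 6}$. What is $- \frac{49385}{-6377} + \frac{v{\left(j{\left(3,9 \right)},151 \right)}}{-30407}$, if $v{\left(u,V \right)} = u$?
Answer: $\frac{214525029}{27700777} \approx 7.7444$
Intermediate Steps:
$j{\left(r,h \right)} = \frac{h + r}{-6 + r}$
$- \frac{49385}{-6377} + \frac{v{\left(j{\left(3,9 \right)},151 \right)}}{-30407} = - \frac{49385}{-6377} + \frac{\frac{1}{-6 + 3} \left(9 + 3\right)}{-30407} = \left(-49385\right) \left(- \frac{1}{6377}\right) + \frac{1}{-3} \cdot 12 \left(- \frac{1}{30407}\right) = \frac{7055}{911} + \left(- \frac{1}{3}\right) 12 \left(- \frac{1}{30407}\right) = \frac{7055}{911} - - \frac{4}{30407} = \frac{7055}{911} + \frac{4}{30407} = \frac{214525029}{27700777}$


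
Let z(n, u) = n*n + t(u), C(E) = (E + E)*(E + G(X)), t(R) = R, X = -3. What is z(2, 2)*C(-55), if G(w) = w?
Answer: 38280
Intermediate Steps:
C(E) = 2*E*(-3 + E) (C(E) = (E + E)*(E - 3) = (2*E)*(-3 + E) = 2*E*(-3 + E))
z(n, u) = u + n**2 (z(n, u) = n*n + u = n**2 + u = u + n**2)
z(2, 2)*C(-55) = (2 + 2**2)*(2*(-55)*(-3 - 55)) = (2 + 4)*(2*(-55)*(-58)) = 6*6380 = 38280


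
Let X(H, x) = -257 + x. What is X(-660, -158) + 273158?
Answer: 272743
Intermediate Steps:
X(-660, -158) + 273158 = (-257 - 158) + 273158 = -415 + 273158 = 272743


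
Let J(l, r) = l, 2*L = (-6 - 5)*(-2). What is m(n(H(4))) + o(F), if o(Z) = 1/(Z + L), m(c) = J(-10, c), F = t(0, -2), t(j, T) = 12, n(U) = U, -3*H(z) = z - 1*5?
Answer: -229/23 ≈ -9.9565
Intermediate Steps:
H(z) = 5/3 - z/3 (H(z) = -(z - 1*5)/3 = -(z - 5)/3 = -(-5 + z)/3 = 5/3 - z/3)
L = 11 (L = ((-6 - 5)*(-2))/2 = (-11*(-2))/2 = (½)*22 = 11)
F = 12
m(c) = -10
o(Z) = 1/(11 + Z) (o(Z) = 1/(Z + 11) = 1/(11 + Z))
m(n(H(4))) + o(F) = -10 + 1/(11 + 12) = -10 + 1/23 = -229/23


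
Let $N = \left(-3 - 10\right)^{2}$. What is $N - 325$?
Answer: $-156$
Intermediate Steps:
$N = 169$ ($N = \left(-13\right)^{2} = 169$)
$N - 325 = 169 - 325 = -156$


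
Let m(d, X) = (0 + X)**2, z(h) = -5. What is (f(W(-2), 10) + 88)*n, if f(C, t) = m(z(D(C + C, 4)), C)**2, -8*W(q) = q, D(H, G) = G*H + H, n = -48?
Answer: -67587/16 ≈ -4224.2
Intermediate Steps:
D(H, G) = H + G*H
W(q) = -q/8
m(d, X) = X**2
f(C, t) = C**4 (f(C, t) = (C**2)**2 = C**4)
(f(W(-2), 10) + 88)*n = ((-1/8*(-2))**4 + 88)*(-48) = ((1/4)**4 + 88)*(-48) = (1/256 + 88)*(-48) = (22529/256)*(-48) = -67587/16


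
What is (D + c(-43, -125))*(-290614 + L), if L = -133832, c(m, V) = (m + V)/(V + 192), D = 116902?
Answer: -3324373974636/67 ≈ -4.9618e+10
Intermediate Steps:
c(m, V) = (V + m)/(192 + V)
(D + c(-43, -125))*(-290614 + L) = (116902 + (-125 - 43)/(192 - 125))*(-290614 - 133832) = (116902 - 168/67)*(-424446) = (7832266/67)*(-424446) = -3324373974636/67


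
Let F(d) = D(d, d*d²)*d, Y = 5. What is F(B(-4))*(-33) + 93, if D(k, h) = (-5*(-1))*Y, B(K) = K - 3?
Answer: 5868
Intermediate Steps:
B(K) = -3 + K
D(k, h) = 25 (D(k, h) = -5*(-1)*5 = 5*5 = 25)
F(d) = 25*d
F(B(-4))*(-33) + 93 = (25*(-3 - 4))*(-33) + 93 = (25*(-7))*(-33) + 93 = -175*(-33) + 93 = 5775 + 93 = 5868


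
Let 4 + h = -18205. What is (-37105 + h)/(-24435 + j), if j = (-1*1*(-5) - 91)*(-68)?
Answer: 55314/18587 ≈ 2.9760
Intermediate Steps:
h = -18209 (h = -4 - 18205 = -18209)
j = 5848 (j = (-1*(-5) - 91)*(-68) = (5 - 91)*(-68) = -86*(-68) = 5848)
(-37105 + h)/(-24435 + j) = (-37105 - 18209)/(-24435 + 5848) = -55314/(-18587) = -55314*(-1/18587) = 55314/18587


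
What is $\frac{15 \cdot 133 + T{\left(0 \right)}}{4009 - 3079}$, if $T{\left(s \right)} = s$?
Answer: $\frac{133}{62} \approx 2.1452$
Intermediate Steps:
$\frac{15 \cdot 133 + T{\left(0 \right)}}{4009 - 3079} = \frac{15 \cdot 133 + 0}{4009 - 3079} = \frac{1995 + 0}{930} = 1995 \cdot \frac{1}{930} = \frac{133}{62}$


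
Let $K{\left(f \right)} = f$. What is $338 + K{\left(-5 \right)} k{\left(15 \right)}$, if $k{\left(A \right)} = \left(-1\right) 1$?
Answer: $343$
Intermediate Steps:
$k{\left(A \right)} = -1$
$338 + K{\left(-5 \right)} k{\left(15 \right)} = 338 - -5 = 338 + 5 = 343$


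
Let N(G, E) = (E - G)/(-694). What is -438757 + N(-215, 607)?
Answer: -152249090/347 ≈ -4.3876e+5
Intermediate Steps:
N(G, E) = -E/694 + G/694 (N(G, E) = (E - G)*(-1/694) = -E/694 + G/694)
-438757 + N(-215, 607) = -438757 + (-1/694*607 + (1/694)*(-215)) = -438757 + (-607/694 - 215/694) = -438757 - 411/347 = -152249090/347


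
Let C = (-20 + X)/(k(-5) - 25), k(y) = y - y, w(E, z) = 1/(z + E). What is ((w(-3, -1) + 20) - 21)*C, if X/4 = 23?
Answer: 18/5 ≈ 3.6000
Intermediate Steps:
X = 92 (X = 4*23 = 92)
w(E, z) = 1/(E + z)
k(y) = 0
C = -72/25 (C = (-20 + 92)/(0 - 25) = 72/(-25) = 72*(-1/25) = -72/25 ≈ -2.8800)
((w(-3, -1) + 20) - 21)*C = ((1/(-3 - 1) + 20) - 21)*(-72/25) = ((1/(-4) + 20) - 21)*(-72/25) = ((-¼ + 20) - 21)*(-72/25) = (79/4 - 21)*(-72/25) = -5/4*(-72/25) = 18/5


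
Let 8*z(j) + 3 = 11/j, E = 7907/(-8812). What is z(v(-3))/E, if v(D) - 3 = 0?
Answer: -2203/23721 ≈ -0.092871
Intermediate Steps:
v(D) = 3 (v(D) = 3 + 0 = 3)
E = -7907/8812 (E = 7907*(-1/8812) = -7907/8812 ≈ -0.89730)
z(j) = -3/8 + 11/(8*j) (z(j) = -3/8 + (11/j)/8 = -3/8 + 11/(8*j))
z(v(-3))/E = ((⅛)*(11 - 3*3)/3)/(-7907/8812) = ((⅛)*(⅓)*(11 - 9))*(-8812/7907) = ((⅛)*(⅓)*2)*(-8812/7907) = (1/12)*(-8812/7907) = -2203/23721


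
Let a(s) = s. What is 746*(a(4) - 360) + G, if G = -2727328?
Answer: -2992904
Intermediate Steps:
746*(a(4) - 360) + G = 746*(4 - 360) - 2727328 = 746*(-356) - 2727328 = -265576 - 2727328 = -2992904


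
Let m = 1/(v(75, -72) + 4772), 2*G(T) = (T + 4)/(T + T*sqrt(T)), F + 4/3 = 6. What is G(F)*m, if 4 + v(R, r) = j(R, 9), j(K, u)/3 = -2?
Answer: -39/733348 + 13*sqrt(42)/733348 ≈ 6.1703e-5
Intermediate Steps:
j(K, u) = -6 (j(K, u) = 3*(-2) = -6)
v(R, r) = -10 (v(R, r) = -4 - 6 = -10)
F = 14/3 (F = -4/3 + 6 = 14/3 ≈ 4.6667)
G(T) = (4 + T)/(2*(T + T**(3/2))) (G(T) = ((T + 4)/(T + T*sqrt(T)))/2 = ((4 + T)/(T + T**(3/2)))/2 = (4 + T)/(2*(T + T**(3/2))))
m = 1/4762 (m = 1/(-10 + 4772) = 1/4762 ≈ 0.00021000)
G(F)*m = ((2 + (1/2)*(14/3))/(14/3 + (14/3)**(3/2)))*(1/4762) = ((2 + 7/3)/(14/3 + 14*sqrt(42)/9))*(1/4762) = ((13/3)/(14/3 + 14*sqrt(42)/9))*(1/4762) = (13/(3*(14/3 + 14*sqrt(42)/9)))*(1/4762) = 13/(14286*(14/3 + 14*sqrt(42)/9))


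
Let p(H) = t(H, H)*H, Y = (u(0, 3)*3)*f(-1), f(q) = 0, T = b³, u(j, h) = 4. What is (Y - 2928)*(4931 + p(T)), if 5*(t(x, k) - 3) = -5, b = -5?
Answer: -13705968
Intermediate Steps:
t(x, k) = 2 (t(x, k) = 3 + (⅕)*(-5) = 3 - 1 = 2)
T = -125 (T = (-5)³ = -125)
Y = 0 (Y = (4*3)*0 = 12*0 = 0)
p(H) = 2*H
(Y - 2928)*(4931 + p(T)) = (0 - 2928)*(4931 + 2*(-125)) = -2928*(4931 - 250) = -2928*4681 = -13705968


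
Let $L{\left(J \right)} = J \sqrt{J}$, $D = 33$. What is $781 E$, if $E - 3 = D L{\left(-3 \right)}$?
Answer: $2343 - 77319 i \sqrt{3} \approx 2343.0 - 1.3392 \cdot 10^{5} i$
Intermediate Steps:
$L{\left(J \right)} = J^{\frac{3}{2}}$
$E = 3 - 99 i \sqrt{3}$ ($E = 3 + 33 \left(-3\right)^{\frac{3}{2}} = 3 + 33 \left(- 3 i \sqrt{3}\right) = 3 - 99 i \sqrt{3} \approx 3.0 - 171.47 i$)
$781 E = 781 \left(3 - 99 i \sqrt{3}\right) = 2343 - 77319 i \sqrt{3}$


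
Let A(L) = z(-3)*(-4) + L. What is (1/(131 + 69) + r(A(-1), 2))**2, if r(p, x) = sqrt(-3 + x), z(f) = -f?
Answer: -39999/40000 + I/100 ≈ -0.99998 + 0.01*I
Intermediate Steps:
A(L) = -12 + L (A(L) = -1*(-3)*(-4) + L = 3*(-4) + L = -12 + L)
(1/(131 + 69) + r(A(-1), 2))**2 = (1/(131 + 69) + sqrt(-3 + 2))**2 = (1/200 + sqrt(-1))**2 = (1/200 + I)**2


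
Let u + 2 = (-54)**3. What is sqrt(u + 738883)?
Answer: sqrt(581417) ≈ 762.51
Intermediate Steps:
u = -157466 (u = -2 + (-54)**3 = -2 - 157464 = -157466)
sqrt(u + 738883) = sqrt(-157466 + 738883) = sqrt(581417)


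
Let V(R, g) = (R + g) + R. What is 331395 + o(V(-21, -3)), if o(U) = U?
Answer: 331350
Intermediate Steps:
V(R, g) = g + 2*R
331395 + o(V(-21, -3)) = 331395 + (-3 + 2*(-21)) = 331395 + (-3 - 42) = 331395 - 45 = 331350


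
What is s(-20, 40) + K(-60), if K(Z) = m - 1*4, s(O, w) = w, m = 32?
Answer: 68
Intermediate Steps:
K(Z) = 28 (K(Z) = 32 - 1*4 = 32 - 4 = 28)
s(-20, 40) + K(-60) = 40 + 28 = 68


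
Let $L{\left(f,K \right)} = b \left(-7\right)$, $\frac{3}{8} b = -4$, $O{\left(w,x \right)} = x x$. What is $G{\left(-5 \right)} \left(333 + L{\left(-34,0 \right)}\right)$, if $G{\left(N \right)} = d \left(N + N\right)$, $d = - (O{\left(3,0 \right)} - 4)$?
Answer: $- \frac{48920}{3} \approx -16307.0$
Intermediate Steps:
$O{\left(w,x \right)} = x^{2}$
$b = - \frac{32}{3}$ ($b = \frac{8}{3} \left(-4\right) = - \frac{32}{3} \approx -10.667$)
$d = 4$ ($d = - (0^{2} - 4) = - (0 - 4) = \left(-1\right) \left(-4\right) = 4$)
$L{\left(f,K \right)} = \frac{224}{3}$ ($L{\left(f,K \right)} = \left(- \frac{32}{3}\right) \left(-7\right) = \frac{224}{3}$)
$G{\left(N \right)} = 8 N$ ($G{\left(N \right)} = 4 \left(N + N\right) = 4 \cdot 2 N = 8 N$)
$G{\left(-5 \right)} \left(333 + L{\left(-34,0 \right)}\right) = 8 \left(-5\right) \left(333 + \frac{224}{3}\right) = \left(-40\right) \frac{1223}{3} = - \frac{48920}{3}$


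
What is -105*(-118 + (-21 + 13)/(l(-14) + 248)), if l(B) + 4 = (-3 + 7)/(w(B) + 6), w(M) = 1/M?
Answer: 62921460/5077 ≈ 12393.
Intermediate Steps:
w(M) = 1/M
l(B) = -4 + 4/(6 + 1/B) (l(B) = -4 + (-3 + 7)/(1/B + 6) = -4 + 4/(6 + 1/B))
-105*(-118 + (-21 + 13)/(l(-14) + 248)) = -105*(-118 + (-21 + 13)/(4*(-1 - 5*(-14))/(1 + 6*(-14)) + 248)) = -105*(-118 - 8/(4*(-1 + 70)/(1 - 84) + 248)) = -105*(-118 - 8/(4*69/(-83) + 248)) = -105*(-118 - 8/(4*(-1/83)*69 + 248)) = -105*(-118 - 8/(-276/83 + 248)) = -105*(-118 - 8/20308/83) = -105*(-118 - 8*83/20308) = -105*(-118 - 166/5077) = -105*(-599252/5077) = 62921460/5077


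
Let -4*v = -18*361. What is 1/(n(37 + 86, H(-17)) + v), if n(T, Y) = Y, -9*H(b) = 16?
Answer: 18/29209 ≈ 0.00061625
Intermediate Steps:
H(b) = -16/9 (H(b) = -1/9*16 = -16/9)
v = 3249/2 (v = -(-9)*361/2 = -1/4*(-6498) = 3249/2 ≈ 1624.5)
1/(n(37 + 86, H(-17)) + v) = 1/(-16/9 + 3249/2) = 1/(29209/18) = 18/29209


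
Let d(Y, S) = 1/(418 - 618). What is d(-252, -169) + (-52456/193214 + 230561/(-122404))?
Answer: -1277167202757/591254161400 ≈ -2.1601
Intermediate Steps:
d(Y, S) = -1/200 (d(Y, S) = 1/(-200) = -1/200)
d(-252, -169) + (-52456/193214 + 230561/(-122404)) = -1/200 + (-52456/193214 + 230561/(-122404)) = -1/200 + (-52456*1/193214 + 230561*(-1/122404)) = -1/200 + (-26228/96607 - 230561/122404) = -1/200 - 25484218639/11825083228 = -1277167202757/591254161400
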